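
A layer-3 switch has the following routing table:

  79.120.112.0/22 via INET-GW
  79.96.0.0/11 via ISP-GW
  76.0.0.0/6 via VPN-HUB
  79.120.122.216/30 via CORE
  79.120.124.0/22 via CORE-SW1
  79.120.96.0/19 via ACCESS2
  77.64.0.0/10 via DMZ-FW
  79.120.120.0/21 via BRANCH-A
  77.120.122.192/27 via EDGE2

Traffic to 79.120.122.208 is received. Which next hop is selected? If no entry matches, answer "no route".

BRANCH-A

Routes whose prefix contains 79.120.122.208:
  76.0.0.0/6 (76.0.0.0 - 79.255.255.255) -> VPN-HUB
  79.96.0.0/11 (79.96.0.0 - 79.127.255.255) -> ISP-GW
  79.120.96.0/19 (79.120.96.0 - 79.120.127.255) -> ACCESS2
  79.120.120.0/21 (79.120.120.0 - 79.120.127.255) -> BRANCH-A
More-specific entries that do NOT match:
  79.120.122.216/30 (79.120.122.216 - 79.120.122.219) does not contain 79.120.122.208
  77.120.122.192/27 (77.120.122.192 - 77.120.122.223) does not contain 79.120.122.208
  79.120.112.0/22 (79.120.112.0 - 79.120.115.255) does not contain 79.120.122.208
  79.120.124.0/22 (79.120.124.0 - 79.120.127.255) does not contain 79.120.122.208
Longest matching prefix is /21 -> next hop BRANCH-A.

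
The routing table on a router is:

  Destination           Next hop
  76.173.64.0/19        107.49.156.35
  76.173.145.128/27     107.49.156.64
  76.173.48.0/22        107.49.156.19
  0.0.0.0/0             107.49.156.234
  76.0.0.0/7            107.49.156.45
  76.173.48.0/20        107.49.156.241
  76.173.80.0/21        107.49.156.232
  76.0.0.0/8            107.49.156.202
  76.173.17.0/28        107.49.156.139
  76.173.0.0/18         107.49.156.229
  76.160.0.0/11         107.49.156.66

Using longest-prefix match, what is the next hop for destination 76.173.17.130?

Routes whose prefix contains 76.173.17.130:
  0.0.0.0/0 (default, matches everything) -> 107.49.156.234
  76.0.0.0/7 (76.0.0.0 - 77.255.255.255) -> 107.49.156.45
  76.0.0.0/8 (76.0.0.0 - 76.255.255.255) -> 107.49.156.202
  76.160.0.0/11 (76.160.0.0 - 76.191.255.255) -> 107.49.156.66
  76.173.0.0/18 (76.173.0.0 - 76.173.63.255) -> 107.49.156.229
More-specific entries that do NOT match:
  76.173.17.0/28 (76.173.17.0 - 76.173.17.15) does not contain 76.173.17.130
  76.173.145.128/27 (76.173.145.128 - 76.173.145.159) does not contain 76.173.17.130
  76.173.48.0/22 (76.173.48.0 - 76.173.51.255) does not contain 76.173.17.130
  76.173.80.0/21 (76.173.80.0 - 76.173.87.255) does not contain 76.173.17.130
  76.173.48.0/20 (76.173.48.0 - 76.173.63.255) does not contain 76.173.17.130
  76.173.64.0/19 (76.173.64.0 - 76.173.95.255) does not contain 76.173.17.130
Longest matching prefix is /18 -> next hop 107.49.156.229.

107.49.156.229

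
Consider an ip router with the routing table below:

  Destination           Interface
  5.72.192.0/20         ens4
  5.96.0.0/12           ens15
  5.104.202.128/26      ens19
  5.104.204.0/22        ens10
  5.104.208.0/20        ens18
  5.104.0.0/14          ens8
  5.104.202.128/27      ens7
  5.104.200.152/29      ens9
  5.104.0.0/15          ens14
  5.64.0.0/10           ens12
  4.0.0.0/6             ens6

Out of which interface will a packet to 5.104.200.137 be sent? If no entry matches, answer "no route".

Routes whose prefix contains 5.104.200.137:
  4.0.0.0/6 (4.0.0.0 - 7.255.255.255) -> ens6
  5.64.0.0/10 (5.64.0.0 - 5.127.255.255) -> ens12
  5.96.0.0/12 (5.96.0.0 - 5.111.255.255) -> ens15
  5.104.0.0/14 (5.104.0.0 - 5.107.255.255) -> ens8
  5.104.0.0/15 (5.104.0.0 - 5.105.255.255) -> ens14
More-specific entries that do NOT match:
  5.104.200.152/29 (5.104.200.152 - 5.104.200.159) does not contain 5.104.200.137
  5.104.202.128/27 (5.104.202.128 - 5.104.202.159) does not contain 5.104.200.137
  5.104.202.128/26 (5.104.202.128 - 5.104.202.191) does not contain 5.104.200.137
  5.104.204.0/22 (5.104.204.0 - 5.104.207.255) does not contain 5.104.200.137
  5.72.192.0/20 (5.72.192.0 - 5.72.207.255) does not contain 5.104.200.137
  5.104.208.0/20 (5.104.208.0 - 5.104.223.255) does not contain 5.104.200.137
Longest matching prefix is /15 -> interface ens14.

ens14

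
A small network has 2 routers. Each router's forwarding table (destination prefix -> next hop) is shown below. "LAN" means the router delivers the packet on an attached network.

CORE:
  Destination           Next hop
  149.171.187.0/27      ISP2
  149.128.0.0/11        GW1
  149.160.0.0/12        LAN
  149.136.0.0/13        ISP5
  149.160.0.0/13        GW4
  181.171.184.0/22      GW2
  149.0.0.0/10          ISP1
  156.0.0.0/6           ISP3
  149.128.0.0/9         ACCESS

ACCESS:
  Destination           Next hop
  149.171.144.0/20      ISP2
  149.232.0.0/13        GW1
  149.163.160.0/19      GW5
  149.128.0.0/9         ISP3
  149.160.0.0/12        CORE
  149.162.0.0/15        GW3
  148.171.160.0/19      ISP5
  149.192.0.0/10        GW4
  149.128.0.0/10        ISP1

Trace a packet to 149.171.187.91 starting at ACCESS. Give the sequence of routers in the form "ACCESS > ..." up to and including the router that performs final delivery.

ACCESS > CORE

At ACCESS: longest match for 149.171.187.91 is 149.160.0.0/12 -> CORE
At CORE: longest match for 149.171.187.91 is 149.160.0.0/12 -> LAN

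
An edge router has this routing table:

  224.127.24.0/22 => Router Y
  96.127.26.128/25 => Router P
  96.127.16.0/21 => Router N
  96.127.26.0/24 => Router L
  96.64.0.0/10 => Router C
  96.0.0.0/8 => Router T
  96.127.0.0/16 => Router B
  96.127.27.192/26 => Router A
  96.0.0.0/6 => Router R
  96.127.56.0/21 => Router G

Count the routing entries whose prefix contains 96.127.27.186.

Prefixes containing 96.127.27.186:
  96.0.0.0/6 (96.0.0.0 - 99.255.255.255)
  96.0.0.0/8 (96.0.0.0 - 96.255.255.255)
  96.64.0.0/10 (96.64.0.0 - 96.127.255.255)
  96.127.0.0/16 (96.127.0.0 - 96.127.255.255)
Total matching entries: 4.

4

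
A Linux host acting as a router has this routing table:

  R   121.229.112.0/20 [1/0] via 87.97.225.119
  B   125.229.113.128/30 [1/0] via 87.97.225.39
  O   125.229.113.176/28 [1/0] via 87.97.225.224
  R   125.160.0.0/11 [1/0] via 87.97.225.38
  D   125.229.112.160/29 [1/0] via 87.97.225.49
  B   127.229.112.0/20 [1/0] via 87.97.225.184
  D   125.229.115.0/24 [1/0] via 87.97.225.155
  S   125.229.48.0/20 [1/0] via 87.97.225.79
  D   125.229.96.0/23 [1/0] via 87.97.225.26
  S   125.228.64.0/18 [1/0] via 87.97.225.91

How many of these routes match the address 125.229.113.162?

0

No listed prefix contains 125.229.113.162.
Total matching entries: 0.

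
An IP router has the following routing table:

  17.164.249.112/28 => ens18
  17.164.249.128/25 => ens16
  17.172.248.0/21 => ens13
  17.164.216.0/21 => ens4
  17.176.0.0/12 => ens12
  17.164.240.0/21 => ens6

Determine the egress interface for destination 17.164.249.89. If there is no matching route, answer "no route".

no route

No entry's prefix contains 17.164.249.89; there is no default route.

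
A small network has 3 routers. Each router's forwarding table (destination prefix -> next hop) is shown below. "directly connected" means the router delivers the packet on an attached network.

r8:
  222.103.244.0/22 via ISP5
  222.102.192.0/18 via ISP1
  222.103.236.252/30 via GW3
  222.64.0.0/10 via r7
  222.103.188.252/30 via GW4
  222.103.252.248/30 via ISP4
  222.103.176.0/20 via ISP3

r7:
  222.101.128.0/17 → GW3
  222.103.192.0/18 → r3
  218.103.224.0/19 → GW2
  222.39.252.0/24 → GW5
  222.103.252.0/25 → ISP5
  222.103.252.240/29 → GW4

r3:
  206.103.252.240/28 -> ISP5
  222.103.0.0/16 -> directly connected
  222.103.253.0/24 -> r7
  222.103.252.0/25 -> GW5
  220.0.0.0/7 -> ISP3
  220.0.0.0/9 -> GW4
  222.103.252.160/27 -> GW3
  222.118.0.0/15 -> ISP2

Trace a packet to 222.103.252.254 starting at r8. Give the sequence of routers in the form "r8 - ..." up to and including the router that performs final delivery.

r8 - r7 - r3

At r8: longest match for 222.103.252.254 is 222.64.0.0/10 -> r7
At r7: longest match for 222.103.252.254 is 222.103.192.0/18 -> r3
At r3: longest match for 222.103.252.254 is 222.103.0.0/16 -> directly connected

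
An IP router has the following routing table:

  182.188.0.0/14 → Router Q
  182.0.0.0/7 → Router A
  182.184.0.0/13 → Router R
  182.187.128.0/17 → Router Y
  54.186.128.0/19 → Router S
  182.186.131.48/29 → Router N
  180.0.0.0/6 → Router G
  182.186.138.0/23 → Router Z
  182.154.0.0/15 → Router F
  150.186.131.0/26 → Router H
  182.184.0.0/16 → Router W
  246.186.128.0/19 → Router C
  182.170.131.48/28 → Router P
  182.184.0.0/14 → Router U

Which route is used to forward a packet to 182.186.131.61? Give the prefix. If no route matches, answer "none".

182.184.0.0/14

Entries matching 182.186.131.61:
  180.0.0.0/6 (180.0.0.0 - 183.255.255.255)
  182.0.0.0/7 (182.0.0.0 - 183.255.255.255)
  182.184.0.0/13 (182.184.0.0 - 182.191.255.255)
  182.184.0.0/14 (182.184.0.0 - 182.187.255.255)
Most specific is 182.184.0.0/14.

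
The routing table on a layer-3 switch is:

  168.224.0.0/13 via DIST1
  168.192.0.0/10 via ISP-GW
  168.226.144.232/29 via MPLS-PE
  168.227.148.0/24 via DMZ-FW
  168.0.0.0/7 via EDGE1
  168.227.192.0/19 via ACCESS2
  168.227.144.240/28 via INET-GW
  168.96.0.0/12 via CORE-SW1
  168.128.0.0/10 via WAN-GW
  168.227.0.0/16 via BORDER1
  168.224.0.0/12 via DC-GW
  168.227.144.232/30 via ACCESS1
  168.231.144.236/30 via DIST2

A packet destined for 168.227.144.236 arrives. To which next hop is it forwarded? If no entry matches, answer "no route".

Routes whose prefix contains 168.227.144.236:
  168.0.0.0/7 (168.0.0.0 - 169.255.255.255) -> EDGE1
  168.192.0.0/10 (168.192.0.0 - 168.255.255.255) -> ISP-GW
  168.224.0.0/12 (168.224.0.0 - 168.239.255.255) -> DC-GW
  168.224.0.0/13 (168.224.0.0 - 168.231.255.255) -> DIST1
  168.227.0.0/16 (168.227.0.0 - 168.227.255.255) -> BORDER1
More-specific entries that do NOT match:
  168.227.144.232/30 (168.227.144.232 - 168.227.144.235) does not contain 168.227.144.236
  168.231.144.236/30 (168.231.144.236 - 168.231.144.239) does not contain 168.227.144.236
  168.226.144.232/29 (168.226.144.232 - 168.226.144.239) does not contain 168.227.144.236
  168.227.144.240/28 (168.227.144.240 - 168.227.144.255) does not contain 168.227.144.236
  168.227.148.0/24 (168.227.148.0 - 168.227.148.255) does not contain 168.227.144.236
  168.227.192.0/19 (168.227.192.0 - 168.227.223.255) does not contain 168.227.144.236
Longest matching prefix is /16 -> next hop BORDER1.

BORDER1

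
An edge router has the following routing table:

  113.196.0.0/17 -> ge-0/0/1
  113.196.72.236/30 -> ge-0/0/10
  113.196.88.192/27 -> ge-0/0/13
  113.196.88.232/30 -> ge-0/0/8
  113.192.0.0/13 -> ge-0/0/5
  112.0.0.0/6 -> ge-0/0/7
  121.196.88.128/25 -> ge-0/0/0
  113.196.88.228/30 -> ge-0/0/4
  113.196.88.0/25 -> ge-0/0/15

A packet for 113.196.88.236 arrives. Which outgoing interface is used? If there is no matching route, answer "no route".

ge-0/0/1

Routes whose prefix contains 113.196.88.236:
  112.0.0.0/6 (112.0.0.0 - 115.255.255.255) -> ge-0/0/7
  113.192.0.0/13 (113.192.0.0 - 113.199.255.255) -> ge-0/0/5
  113.196.0.0/17 (113.196.0.0 - 113.196.127.255) -> ge-0/0/1
More-specific entries that do NOT match:
  113.196.72.236/30 (113.196.72.236 - 113.196.72.239) does not contain 113.196.88.236
  113.196.88.232/30 (113.196.88.232 - 113.196.88.235) does not contain 113.196.88.236
  113.196.88.228/30 (113.196.88.228 - 113.196.88.231) does not contain 113.196.88.236
  113.196.88.192/27 (113.196.88.192 - 113.196.88.223) does not contain 113.196.88.236
  121.196.88.128/25 (121.196.88.128 - 121.196.88.255) does not contain 113.196.88.236
  113.196.88.0/25 (113.196.88.0 - 113.196.88.127) does not contain 113.196.88.236
Longest matching prefix is /17 -> interface ge-0/0/1.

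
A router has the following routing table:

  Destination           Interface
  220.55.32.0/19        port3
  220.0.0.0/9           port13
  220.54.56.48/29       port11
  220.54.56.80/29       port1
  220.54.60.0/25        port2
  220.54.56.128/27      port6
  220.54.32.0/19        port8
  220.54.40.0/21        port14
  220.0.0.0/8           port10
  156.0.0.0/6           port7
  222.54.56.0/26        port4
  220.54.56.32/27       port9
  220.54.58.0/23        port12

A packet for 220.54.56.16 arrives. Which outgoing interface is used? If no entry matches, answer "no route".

port8

Routes whose prefix contains 220.54.56.16:
  220.0.0.0/8 (220.0.0.0 - 220.255.255.255) -> port10
  220.0.0.0/9 (220.0.0.0 - 220.127.255.255) -> port13
  220.54.32.0/19 (220.54.32.0 - 220.54.63.255) -> port8
More-specific entries that do NOT match:
  220.54.56.48/29 (220.54.56.48 - 220.54.56.55) does not contain 220.54.56.16
  220.54.56.80/29 (220.54.56.80 - 220.54.56.87) does not contain 220.54.56.16
  220.54.56.128/27 (220.54.56.128 - 220.54.56.159) does not contain 220.54.56.16
  220.54.56.32/27 (220.54.56.32 - 220.54.56.63) does not contain 220.54.56.16
  222.54.56.0/26 (222.54.56.0 - 222.54.56.63) does not contain 220.54.56.16
  220.54.60.0/25 (220.54.60.0 - 220.54.60.127) does not contain 220.54.56.16
  220.54.58.0/23 (220.54.58.0 - 220.54.59.255) does not contain 220.54.56.16
  220.54.40.0/21 (220.54.40.0 - 220.54.47.255) does not contain 220.54.56.16
Longest matching prefix is /19 -> interface port8.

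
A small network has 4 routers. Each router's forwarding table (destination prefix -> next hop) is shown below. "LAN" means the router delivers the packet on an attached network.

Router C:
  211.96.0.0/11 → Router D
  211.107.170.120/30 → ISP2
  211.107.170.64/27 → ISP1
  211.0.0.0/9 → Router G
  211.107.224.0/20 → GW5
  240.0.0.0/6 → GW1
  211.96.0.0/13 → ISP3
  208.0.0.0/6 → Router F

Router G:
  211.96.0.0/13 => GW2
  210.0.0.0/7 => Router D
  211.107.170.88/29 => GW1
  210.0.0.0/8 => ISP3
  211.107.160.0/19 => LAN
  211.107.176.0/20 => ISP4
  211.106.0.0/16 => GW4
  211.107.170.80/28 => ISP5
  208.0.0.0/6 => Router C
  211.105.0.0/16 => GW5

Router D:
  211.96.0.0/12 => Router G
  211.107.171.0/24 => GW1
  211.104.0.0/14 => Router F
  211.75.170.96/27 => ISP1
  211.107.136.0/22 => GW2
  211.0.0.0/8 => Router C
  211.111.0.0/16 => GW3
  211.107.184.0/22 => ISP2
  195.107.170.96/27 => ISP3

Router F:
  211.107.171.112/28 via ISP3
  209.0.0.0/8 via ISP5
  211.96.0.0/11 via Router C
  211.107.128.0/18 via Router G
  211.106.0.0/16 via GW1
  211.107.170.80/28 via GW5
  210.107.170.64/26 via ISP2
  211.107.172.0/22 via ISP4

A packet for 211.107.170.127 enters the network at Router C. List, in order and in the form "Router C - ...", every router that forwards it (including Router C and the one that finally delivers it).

At Router C: longest match for 211.107.170.127 is 211.96.0.0/11 -> Router D
At Router D: longest match for 211.107.170.127 is 211.104.0.0/14 -> Router F
At Router F: longest match for 211.107.170.127 is 211.107.128.0/18 -> Router G
At Router G: longest match for 211.107.170.127 is 211.107.160.0/19 -> LAN

Router C - Router D - Router F - Router G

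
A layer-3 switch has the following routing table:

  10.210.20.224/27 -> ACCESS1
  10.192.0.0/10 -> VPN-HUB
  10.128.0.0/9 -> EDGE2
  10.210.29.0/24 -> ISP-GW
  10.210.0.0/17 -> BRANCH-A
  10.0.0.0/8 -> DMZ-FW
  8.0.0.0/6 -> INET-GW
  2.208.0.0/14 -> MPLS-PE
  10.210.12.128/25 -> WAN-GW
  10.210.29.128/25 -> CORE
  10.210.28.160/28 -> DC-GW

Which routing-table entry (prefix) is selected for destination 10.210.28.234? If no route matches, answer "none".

Entries matching 10.210.28.234:
  8.0.0.0/6 (8.0.0.0 - 11.255.255.255)
  10.0.0.0/8 (10.0.0.0 - 10.255.255.255)
  10.128.0.0/9 (10.128.0.0 - 10.255.255.255)
  10.192.0.0/10 (10.192.0.0 - 10.255.255.255)
  10.210.0.0/17 (10.210.0.0 - 10.210.127.255)
Most specific is 10.210.0.0/17.

10.210.0.0/17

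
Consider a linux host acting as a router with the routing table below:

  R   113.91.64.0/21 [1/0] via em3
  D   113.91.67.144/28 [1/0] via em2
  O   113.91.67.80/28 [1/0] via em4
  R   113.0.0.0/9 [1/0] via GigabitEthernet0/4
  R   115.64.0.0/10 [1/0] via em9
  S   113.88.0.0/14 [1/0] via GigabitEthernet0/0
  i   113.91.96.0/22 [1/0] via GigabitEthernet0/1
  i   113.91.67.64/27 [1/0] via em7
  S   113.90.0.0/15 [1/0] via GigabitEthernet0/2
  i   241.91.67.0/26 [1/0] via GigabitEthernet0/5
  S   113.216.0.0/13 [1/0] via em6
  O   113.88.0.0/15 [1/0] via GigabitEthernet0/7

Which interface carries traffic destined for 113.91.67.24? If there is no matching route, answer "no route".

em3

Routes whose prefix contains 113.91.67.24:
  113.0.0.0/9 (113.0.0.0 - 113.127.255.255) -> GigabitEthernet0/4
  113.88.0.0/14 (113.88.0.0 - 113.91.255.255) -> GigabitEthernet0/0
  113.90.0.0/15 (113.90.0.0 - 113.91.255.255) -> GigabitEthernet0/2
  113.91.64.0/21 (113.91.64.0 - 113.91.71.255) -> em3
More-specific entries that do NOT match:
  113.91.67.144/28 (113.91.67.144 - 113.91.67.159) does not contain 113.91.67.24
  113.91.67.80/28 (113.91.67.80 - 113.91.67.95) does not contain 113.91.67.24
  113.91.67.64/27 (113.91.67.64 - 113.91.67.95) does not contain 113.91.67.24
  241.91.67.0/26 (241.91.67.0 - 241.91.67.63) does not contain 113.91.67.24
  113.91.96.0/22 (113.91.96.0 - 113.91.99.255) does not contain 113.91.67.24
Longest matching prefix is /21 -> interface em3.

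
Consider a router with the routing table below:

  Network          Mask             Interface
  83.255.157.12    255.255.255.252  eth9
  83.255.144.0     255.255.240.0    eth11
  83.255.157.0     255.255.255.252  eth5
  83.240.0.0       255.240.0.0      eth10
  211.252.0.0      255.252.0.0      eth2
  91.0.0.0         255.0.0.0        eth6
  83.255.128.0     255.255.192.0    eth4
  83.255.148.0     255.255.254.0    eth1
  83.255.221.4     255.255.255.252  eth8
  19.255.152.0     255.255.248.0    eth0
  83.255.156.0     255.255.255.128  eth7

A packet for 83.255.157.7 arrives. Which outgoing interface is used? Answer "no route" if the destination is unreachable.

Routes whose prefix contains 83.255.157.7:
  83.240.0.0/12 (83.240.0.0 - 83.255.255.255) -> eth10
  83.255.128.0/18 (83.255.128.0 - 83.255.191.255) -> eth4
  83.255.144.0/20 (83.255.144.0 - 83.255.159.255) -> eth11
More-specific entries that do NOT match:
  83.255.157.12/30 (83.255.157.12 - 83.255.157.15) does not contain 83.255.157.7
  83.255.157.0/30 (83.255.157.0 - 83.255.157.3) does not contain 83.255.157.7
  83.255.221.4/30 (83.255.221.4 - 83.255.221.7) does not contain 83.255.157.7
  83.255.156.0/25 (83.255.156.0 - 83.255.156.127) does not contain 83.255.157.7
  83.255.148.0/23 (83.255.148.0 - 83.255.149.255) does not contain 83.255.157.7
  19.255.152.0/21 (19.255.152.0 - 19.255.159.255) does not contain 83.255.157.7
Longest matching prefix is /20 -> interface eth11.

eth11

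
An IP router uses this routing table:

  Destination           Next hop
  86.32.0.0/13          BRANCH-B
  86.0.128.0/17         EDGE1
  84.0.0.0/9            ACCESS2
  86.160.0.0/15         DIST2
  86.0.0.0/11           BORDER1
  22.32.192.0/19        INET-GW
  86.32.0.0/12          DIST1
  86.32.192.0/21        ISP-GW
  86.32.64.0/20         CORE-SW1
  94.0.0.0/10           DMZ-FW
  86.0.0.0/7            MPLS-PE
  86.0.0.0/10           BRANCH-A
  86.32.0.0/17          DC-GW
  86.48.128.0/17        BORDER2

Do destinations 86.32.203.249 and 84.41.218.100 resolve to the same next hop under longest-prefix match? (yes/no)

no

86.32.203.249: longest match 86.32.0.0/13 -> BRANCH-B
84.41.218.100: longest match 84.0.0.0/9 -> ACCESS2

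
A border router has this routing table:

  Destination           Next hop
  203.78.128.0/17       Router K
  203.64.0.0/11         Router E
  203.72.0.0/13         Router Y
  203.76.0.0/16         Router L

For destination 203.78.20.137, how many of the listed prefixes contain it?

2

Prefixes containing 203.78.20.137:
  203.64.0.0/11 (203.64.0.0 - 203.95.255.255)
  203.72.0.0/13 (203.72.0.0 - 203.79.255.255)
Total matching entries: 2.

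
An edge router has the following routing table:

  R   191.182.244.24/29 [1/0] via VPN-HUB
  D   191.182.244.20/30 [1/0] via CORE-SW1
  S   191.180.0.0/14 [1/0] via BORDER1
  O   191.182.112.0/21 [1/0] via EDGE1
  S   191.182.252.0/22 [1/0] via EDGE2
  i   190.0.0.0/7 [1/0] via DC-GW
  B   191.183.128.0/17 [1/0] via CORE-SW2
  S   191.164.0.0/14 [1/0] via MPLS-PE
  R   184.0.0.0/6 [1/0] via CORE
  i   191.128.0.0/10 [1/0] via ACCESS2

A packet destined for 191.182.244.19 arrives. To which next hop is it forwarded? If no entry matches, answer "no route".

Routes whose prefix contains 191.182.244.19:
  190.0.0.0/7 (190.0.0.0 - 191.255.255.255) -> DC-GW
  191.128.0.0/10 (191.128.0.0 - 191.191.255.255) -> ACCESS2
  191.180.0.0/14 (191.180.0.0 - 191.183.255.255) -> BORDER1
More-specific entries that do NOT match:
  191.182.244.20/30 (191.182.244.20 - 191.182.244.23) does not contain 191.182.244.19
  191.182.244.24/29 (191.182.244.24 - 191.182.244.31) does not contain 191.182.244.19
  191.182.252.0/22 (191.182.252.0 - 191.182.255.255) does not contain 191.182.244.19
  191.182.112.0/21 (191.182.112.0 - 191.182.119.255) does not contain 191.182.244.19
  191.183.128.0/17 (191.183.128.0 - 191.183.255.255) does not contain 191.182.244.19
Longest matching prefix is /14 -> next hop BORDER1.

BORDER1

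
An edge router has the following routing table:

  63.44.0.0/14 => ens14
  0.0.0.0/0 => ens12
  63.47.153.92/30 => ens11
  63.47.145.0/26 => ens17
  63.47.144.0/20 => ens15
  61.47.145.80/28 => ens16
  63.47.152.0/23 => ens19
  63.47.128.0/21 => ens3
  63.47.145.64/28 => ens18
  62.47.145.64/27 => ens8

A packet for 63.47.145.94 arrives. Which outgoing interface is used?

ens15

Routes whose prefix contains 63.47.145.94:
  0.0.0.0/0 (default, matches everything) -> ens12
  63.44.0.0/14 (63.44.0.0 - 63.47.255.255) -> ens14
  63.47.144.0/20 (63.47.144.0 - 63.47.159.255) -> ens15
More-specific entries that do NOT match:
  63.47.153.92/30 (63.47.153.92 - 63.47.153.95) does not contain 63.47.145.94
  61.47.145.80/28 (61.47.145.80 - 61.47.145.95) does not contain 63.47.145.94
  63.47.145.64/28 (63.47.145.64 - 63.47.145.79) does not contain 63.47.145.94
  62.47.145.64/27 (62.47.145.64 - 62.47.145.95) does not contain 63.47.145.94
  63.47.145.0/26 (63.47.145.0 - 63.47.145.63) does not contain 63.47.145.94
  63.47.152.0/23 (63.47.152.0 - 63.47.153.255) does not contain 63.47.145.94
  63.47.128.0/21 (63.47.128.0 - 63.47.135.255) does not contain 63.47.145.94
Longest matching prefix is /20 -> interface ens15.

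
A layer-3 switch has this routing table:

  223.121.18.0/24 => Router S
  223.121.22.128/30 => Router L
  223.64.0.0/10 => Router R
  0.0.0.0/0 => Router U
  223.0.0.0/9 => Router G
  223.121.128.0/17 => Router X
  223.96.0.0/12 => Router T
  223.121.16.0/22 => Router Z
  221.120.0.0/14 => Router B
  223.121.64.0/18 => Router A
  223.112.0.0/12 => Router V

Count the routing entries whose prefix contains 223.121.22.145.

Prefixes containing 223.121.22.145:
  0.0.0.0/0 (default, matches everything)
  223.0.0.0/9 (223.0.0.0 - 223.127.255.255)
  223.64.0.0/10 (223.64.0.0 - 223.127.255.255)
  223.112.0.0/12 (223.112.0.0 - 223.127.255.255)
Total matching entries: 4.

4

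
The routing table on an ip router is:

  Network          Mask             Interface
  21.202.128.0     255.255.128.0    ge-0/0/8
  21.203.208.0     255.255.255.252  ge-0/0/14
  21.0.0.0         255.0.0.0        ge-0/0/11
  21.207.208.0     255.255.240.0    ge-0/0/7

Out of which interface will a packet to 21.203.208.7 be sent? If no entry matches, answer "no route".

Routes whose prefix contains 21.203.208.7:
  21.0.0.0/8 (21.0.0.0 - 21.255.255.255) -> ge-0/0/11
More-specific entries that do NOT match:
  21.203.208.0/30 (21.203.208.0 - 21.203.208.3) does not contain 21.203.208.7
  21.207.208.0/20 (21.207.208.0 - 21.207.223.255) does not contain 21.203.208.7
  21.202.128.0/17 (21.202.128.0 - 21.202.255.255) does not contain 21.203.208.7
Longest matching prefix is /8 -> interface ge-0/0/11.

ge-0/0/11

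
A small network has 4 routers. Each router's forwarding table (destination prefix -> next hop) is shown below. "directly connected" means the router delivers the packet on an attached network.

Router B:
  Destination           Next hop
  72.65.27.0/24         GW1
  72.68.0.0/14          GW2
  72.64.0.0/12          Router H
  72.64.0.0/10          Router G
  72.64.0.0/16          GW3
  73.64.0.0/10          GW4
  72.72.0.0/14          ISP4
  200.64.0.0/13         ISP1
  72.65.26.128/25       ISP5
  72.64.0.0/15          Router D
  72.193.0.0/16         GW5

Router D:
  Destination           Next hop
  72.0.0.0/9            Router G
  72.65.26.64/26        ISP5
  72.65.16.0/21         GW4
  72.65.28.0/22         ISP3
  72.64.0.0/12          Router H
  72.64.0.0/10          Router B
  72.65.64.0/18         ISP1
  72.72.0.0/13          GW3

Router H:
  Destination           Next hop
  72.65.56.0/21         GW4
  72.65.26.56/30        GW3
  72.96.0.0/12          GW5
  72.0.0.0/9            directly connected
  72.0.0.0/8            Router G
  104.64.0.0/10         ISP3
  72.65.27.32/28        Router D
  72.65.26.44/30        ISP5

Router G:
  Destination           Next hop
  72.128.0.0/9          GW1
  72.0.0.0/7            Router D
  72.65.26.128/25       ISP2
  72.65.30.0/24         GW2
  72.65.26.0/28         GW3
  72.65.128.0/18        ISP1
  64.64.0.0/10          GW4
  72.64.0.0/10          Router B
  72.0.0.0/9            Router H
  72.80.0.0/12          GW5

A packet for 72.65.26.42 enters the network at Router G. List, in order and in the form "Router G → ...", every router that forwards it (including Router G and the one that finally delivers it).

At Router G: longest match for 72.65.26.42 is 72.64.0.0/10 -> Router B
At Router B: longest match for 72.65.26.42 is 72.64.0.0/15 -> Router D
At Router D: longest match for 72.65.26.42 is 72.64.0.0/12 -> Router H
At Router H: longest match for 72.65.26.42 is 72.0.0.0/9 -> directly connected

Router G → Router B → Router D → Router H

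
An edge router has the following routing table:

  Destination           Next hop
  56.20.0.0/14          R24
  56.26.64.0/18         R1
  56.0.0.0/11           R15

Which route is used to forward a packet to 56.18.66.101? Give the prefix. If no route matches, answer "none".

56.0.0.0/11

Entries matching 56.18.66.101:
  56.0.0.0/11 (56.0.0.0 - 56.31.255.255)
Most specific is 56.0.0.0/11.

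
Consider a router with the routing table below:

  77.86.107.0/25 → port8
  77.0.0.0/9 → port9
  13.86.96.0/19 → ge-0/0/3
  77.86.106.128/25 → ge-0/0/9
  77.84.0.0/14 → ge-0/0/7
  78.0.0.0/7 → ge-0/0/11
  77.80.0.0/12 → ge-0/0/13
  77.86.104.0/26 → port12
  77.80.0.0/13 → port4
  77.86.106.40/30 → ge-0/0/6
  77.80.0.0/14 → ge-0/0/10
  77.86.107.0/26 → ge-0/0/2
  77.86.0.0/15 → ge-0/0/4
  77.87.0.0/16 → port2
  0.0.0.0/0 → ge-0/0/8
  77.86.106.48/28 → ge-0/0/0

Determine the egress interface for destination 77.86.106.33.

ge-0/0/4

Routes whose prefix contains 77.86.106.33:
  0.0.0.0/0 (default, matches everything) -> ge-0/0/8
  77.0.0.0/9 (77.0.0.0 - 77.127.255.255) -> port9
  77.80.0.0/12 (77.80.0.0 - 77.95.255.255) -> ge-0/0/13
  77.80.0.0/13 (77.80.0.0 - 77.87.255.255) -> port4
  77.84.0.0/14 (77.84.0.0 - 77.87.255.255) -> ge-0/0/7
  77.86.0.0/15 (77.86.0.0 - 77.87.255.255) -> ge-0/0/4
More-specific entries that do NOT match:
  77.86.106.40/30 (77.86.106.40 - 77.86.106.43) does not contain 77.86.106.33
  77.86.106.48/28 (77.86.106.48 - 77.86.106.63) does not contain 77.86.106.33
  77.86.104.0/26 (77.86.104.0 - 77.86.104.63) does not contain 77.86.106.33
  77.86.107.0/26 (77.86.107.0 - 77.86.107.63) does not contain 77.86.106.33
  77.86.107.0/25 (77.86.107.0 - 77.86.107.127) does not contain 77.86.106.33
  77.86.106.128/25 (77.86.106.128 - 77.86.106.255) does not contain 77.86.106.33
  13.86.96.0/19 (13.86.96.0 - 13.86.127.255) does not contain 77.86.106.33
  77.87.0.0/16 (77.87.0.0 - 77.87.255.255) does not contain 77.86.106.33
Longest matching prefix is /15 -> interface ge-0/0/4.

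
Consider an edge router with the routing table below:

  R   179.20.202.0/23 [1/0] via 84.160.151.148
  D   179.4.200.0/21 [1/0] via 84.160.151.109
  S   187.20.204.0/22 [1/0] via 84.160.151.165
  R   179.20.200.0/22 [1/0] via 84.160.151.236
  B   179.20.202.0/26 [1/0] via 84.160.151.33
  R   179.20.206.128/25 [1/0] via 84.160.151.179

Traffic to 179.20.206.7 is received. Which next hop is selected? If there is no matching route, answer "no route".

no route

No entry's prefix contains 179.20.206.7; there is no default route.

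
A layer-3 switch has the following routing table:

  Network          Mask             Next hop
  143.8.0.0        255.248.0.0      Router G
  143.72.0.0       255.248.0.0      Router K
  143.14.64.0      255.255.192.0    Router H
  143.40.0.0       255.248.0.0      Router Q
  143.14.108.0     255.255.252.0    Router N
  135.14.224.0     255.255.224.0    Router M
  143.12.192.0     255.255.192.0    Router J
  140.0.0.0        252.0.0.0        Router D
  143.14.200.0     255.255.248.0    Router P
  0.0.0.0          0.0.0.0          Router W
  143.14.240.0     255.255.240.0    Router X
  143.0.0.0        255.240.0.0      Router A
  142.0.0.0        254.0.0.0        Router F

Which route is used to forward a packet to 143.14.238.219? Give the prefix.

143.8.0.0/13

Entries matching 143.14.238.219:
  0.0.0.0/0 (default, matches everything)
  140.0.0.0/6 (140.0.0.0 - 143.255.255.255)
  142.0.0.0/7 (142.0.0.0 - 143.255.255.255)
  143.0.0.0/12 (143.0.0.0 - 143.15.255.255)
  143.8.0.0/13 (143.8.0.0 - 143.15.255.255)
Most specific is 143.8.0.0/13.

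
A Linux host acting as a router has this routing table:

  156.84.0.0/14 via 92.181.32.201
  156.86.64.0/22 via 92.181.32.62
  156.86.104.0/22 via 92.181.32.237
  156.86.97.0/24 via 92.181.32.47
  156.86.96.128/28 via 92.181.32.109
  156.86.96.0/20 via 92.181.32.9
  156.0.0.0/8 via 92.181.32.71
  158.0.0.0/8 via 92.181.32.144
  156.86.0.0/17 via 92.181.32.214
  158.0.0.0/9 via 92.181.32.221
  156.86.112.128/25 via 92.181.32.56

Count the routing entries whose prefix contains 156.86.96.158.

Prefixes containing 156.86.96.158:
  156.0.0.0/8 (156.0.0.0 - 156.255.255.255)
  156.84.0.0/14 (156.84.0.0 - 156.87.255.255)
  156.86.0.0/17 (156.86.0.0 - 156.86.127.255)
  156.86.96.0/20 (156.86.96.0 - 156.86.111.255)
Total matching entries: 4.

4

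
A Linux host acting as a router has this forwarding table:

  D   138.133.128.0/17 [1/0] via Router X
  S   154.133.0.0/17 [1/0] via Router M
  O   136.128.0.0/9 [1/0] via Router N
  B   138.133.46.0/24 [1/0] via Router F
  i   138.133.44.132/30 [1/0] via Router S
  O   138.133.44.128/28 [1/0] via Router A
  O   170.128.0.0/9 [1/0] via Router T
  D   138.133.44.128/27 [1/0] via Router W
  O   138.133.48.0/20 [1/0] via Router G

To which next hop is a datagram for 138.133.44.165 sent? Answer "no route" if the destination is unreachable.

No entry's prefix contains 138.133.44.165; there is no default route.

no route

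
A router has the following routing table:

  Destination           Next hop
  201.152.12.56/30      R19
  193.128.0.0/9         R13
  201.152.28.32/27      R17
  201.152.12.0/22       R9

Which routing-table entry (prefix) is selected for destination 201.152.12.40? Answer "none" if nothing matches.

Entries matching 201.152.12.40:
  201.152.12.0/22 (201.152.12.0 - 201.152.15.255)
Most specific is 201.152.12.0/22.

201.152.12.0/22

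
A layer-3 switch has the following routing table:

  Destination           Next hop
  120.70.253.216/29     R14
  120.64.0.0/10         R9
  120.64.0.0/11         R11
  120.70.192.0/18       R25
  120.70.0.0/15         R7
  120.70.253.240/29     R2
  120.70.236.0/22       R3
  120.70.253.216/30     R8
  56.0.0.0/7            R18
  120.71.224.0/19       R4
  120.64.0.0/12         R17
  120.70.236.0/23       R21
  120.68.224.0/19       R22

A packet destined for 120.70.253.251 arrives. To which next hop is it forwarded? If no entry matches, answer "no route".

Routes whose prefix contains 120.70.253.251:
  120.64.0.0/10 (120.64.0.0 - 120.127.255.255) -> R9
  120.64.0.0/11 (120.64.0.0 - 120.95.255.255) -> R11
  120.64.0.0/12 (120.64.0.0 - 120.79.255.255) -> R17
  120.70.0.0/15 (120.70.0.0 - 120.71.255.255) -> R7
  120.70.192.0/18 (120.70.192.0 - 120.70.255.255) -> R25
More-specific entries that do NOT match:
  120.70.253.216/30 (120.70.253.216 - 120.70.253.219) does not contain 120.70.253.251
  120.70.253.216/29 (120.70.253.216 - 120.70.253.223) does not contain 120.70.253.251
  120.70.253.240/29 (120.70.253.240 - 120.70.253.247) does not contain 120.70.253.251
  120.70.236.0/23 (120.70.236.0 - 120.70.237.255) does not contain 120.70.253.251
  120.70.236.0/22 (120.70.236.0 - 120.70.239.255) does not contain 120.70.253.251
  120.71.224.0/19 (120.71.224.0 - 120.71.255.255) does not contain 120.70.253.251
  120.68.224.0/19 (120.68.224.0 - 120.68.255.255) does not contain 120.70.253.251
Longest matching prefix is /18 -> next hop R25.

R25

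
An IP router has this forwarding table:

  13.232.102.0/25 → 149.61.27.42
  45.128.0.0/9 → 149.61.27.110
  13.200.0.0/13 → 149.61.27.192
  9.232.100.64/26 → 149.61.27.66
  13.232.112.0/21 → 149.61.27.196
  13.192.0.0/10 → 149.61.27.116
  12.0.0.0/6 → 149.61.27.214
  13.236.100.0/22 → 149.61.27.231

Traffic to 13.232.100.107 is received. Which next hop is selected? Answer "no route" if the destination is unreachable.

149.61.27.116

Routes whose prefix contains 13.232.100.107:
  12.0.0.0/6 (12.0.0.0 - 15.255.255.255) -> 149.61.27.214
  13.192.0.0/10 (13.192.0.0 - 13.255.255.255) -> 149.61.27.116
More-specific entries that do NOT match:
  9.232.100.64/26 (9.232.100.64 - 9.232.100.127) does not contain 13.232.100.107
  13.232.102.0/25 (13.232.102.0 - 13.232.102.127) does not contain 13.232.100.107
  13.236.100.0/22 (13.236.100.0 - 13.236.103.255) does not contain 13.232.100.107
  13.232.112.0/21 (13.232.112.0 - 13.232.119.255) does not contain 13.232.100.107
  13.200.0.0/13 (13.200.0.0 - 13.207.255.255) does not contain 13.232.100.107
Longest matching prefix is /10 -> next hop 149.61.27.116.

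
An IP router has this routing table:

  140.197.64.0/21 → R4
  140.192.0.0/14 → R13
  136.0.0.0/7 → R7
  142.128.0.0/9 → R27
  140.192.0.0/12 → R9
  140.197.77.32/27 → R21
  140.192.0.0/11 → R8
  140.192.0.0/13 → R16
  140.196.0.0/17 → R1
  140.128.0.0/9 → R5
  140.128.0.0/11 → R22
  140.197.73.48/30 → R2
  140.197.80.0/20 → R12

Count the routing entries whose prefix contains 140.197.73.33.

Prefixes containing 140.197.73.33:
  140.128.0.0/9 (140.128.0.0 - 140.255.255.255)
  140.192.0.0/11 (140.192.0.0 - 140.223.255.255)
  140.192.0.0/12 (140.192.0.0 - 140.207.255.255)
  140.192.0.0/13 (140.192.0.0 - 140.199.255.255)
Total matching entries: 4.

4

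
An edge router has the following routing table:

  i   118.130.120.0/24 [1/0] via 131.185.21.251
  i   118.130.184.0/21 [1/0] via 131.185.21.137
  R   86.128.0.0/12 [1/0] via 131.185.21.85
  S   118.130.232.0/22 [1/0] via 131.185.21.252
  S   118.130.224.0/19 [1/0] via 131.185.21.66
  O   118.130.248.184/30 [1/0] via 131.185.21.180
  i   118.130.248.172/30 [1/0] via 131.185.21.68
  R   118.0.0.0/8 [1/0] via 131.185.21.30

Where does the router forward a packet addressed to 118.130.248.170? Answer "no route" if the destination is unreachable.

Routes whose prefix contains 118.130.248.170:
  118.0.0.0/8 (118.0.0.0 - 118.255.255.255) -> 131.185.21.30
  118.130.224.0/19 (118.130.224.0 - 118.130.255.255) -> 131.185.21.66
More-specific entries that do NOT match:
  118.130.248.184/30 (118.130.248.184 - 118.130.248.187) does not contain 118.130.248.170
  118.130.248.172/30 (118.130.248.172 - 118.130.248.175) does not contain 118.130.248.170
  118.130.120.0/24 (118.130.120.0 - 118.130.120.255) does not contain 118.130.248.170
  118.130.232.0/22 (118.130.232.0 - 118.130.235.255) does not contain 118.130.248.170
  118.130.184.0/21 (118.130.184.0 - 118.130.191.255) does not contain 118.130.248.170
Longest matching prefix is /19 -> next hop 131.185.21.66.

131.185.21.66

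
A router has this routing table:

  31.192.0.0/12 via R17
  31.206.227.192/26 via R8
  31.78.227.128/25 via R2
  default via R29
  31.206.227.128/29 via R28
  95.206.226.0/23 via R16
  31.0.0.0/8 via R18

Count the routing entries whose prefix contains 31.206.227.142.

Prefixes containing 31.206.227.142:
  0.0.0.0/0 (default, matches everything)
  31.0.0.0/8 (31.0.0.0 - 31.255.255.255)
  31.192.0.0/12 (31.192.0.0 - 31.207.255.255)
Total matching entries: 3.

3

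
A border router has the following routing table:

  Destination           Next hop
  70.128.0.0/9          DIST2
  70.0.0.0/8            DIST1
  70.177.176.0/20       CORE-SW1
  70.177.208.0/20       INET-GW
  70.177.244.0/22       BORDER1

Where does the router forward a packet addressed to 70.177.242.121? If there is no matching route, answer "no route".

DIST2

Routes whose prefix contains 70.177.242.121:
  70.0.0.0/8 (70.0.0.0 - 70.255.255.255) -> DIST1
  70.128.0.0/9 (70.128.0.0 - 70.255.255.255) -> DIST2
More-specific entries that do NOT match:
  70.177.244.0/22 (70.177.244.0 - 70.177.247.255) does not contain 70.177.242.121
  70.177.176.0/20 (70.177.176.0 - 70.177.191.255) does not contain 70.177.242.121
  70.177.208.0/20 (70.177.208.0 - 70.177.223.255) does not contain 70.177.242.121
Longest matching prefix is /9 -> next hop DIST2.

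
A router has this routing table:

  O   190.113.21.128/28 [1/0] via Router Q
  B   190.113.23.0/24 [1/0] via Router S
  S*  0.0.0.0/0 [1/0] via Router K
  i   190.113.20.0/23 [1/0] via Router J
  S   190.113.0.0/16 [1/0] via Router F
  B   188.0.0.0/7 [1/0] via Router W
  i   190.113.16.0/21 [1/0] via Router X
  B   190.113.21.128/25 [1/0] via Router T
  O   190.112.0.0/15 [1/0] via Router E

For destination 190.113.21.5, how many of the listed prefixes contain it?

Prefixes containing 190.113.21.5:
  0.0.0.0/0 (default, matches everything)
  190.112.0.0/15 (190.112.0.0 - 190.113.255.255)
  190.113.0.0/16 (190.113.0.0 - 190.113.255.255)
  190.113.16.0/21 (190.113.16.0 - 190.113.23.255)
  190.113.20.0/23 (190.113.20.0 - 190.113.21.255)
Total matching entries: 5.

5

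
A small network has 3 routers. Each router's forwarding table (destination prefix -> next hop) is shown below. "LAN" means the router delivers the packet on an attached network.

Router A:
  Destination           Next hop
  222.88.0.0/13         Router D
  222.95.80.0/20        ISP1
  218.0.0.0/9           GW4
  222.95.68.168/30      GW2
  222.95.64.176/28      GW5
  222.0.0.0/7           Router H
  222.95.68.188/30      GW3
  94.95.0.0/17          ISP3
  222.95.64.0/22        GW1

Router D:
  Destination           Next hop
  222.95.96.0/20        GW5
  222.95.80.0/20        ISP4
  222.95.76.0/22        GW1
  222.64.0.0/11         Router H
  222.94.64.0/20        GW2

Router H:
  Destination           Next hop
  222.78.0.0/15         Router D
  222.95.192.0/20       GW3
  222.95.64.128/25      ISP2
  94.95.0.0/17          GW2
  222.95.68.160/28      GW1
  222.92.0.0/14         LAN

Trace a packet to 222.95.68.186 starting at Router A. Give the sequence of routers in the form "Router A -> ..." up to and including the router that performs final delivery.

At Router A: longest match for 222.95.68.186 is 222.88.0.0/13 -> Router D
At Router D: longest match for 222.95.68.186 is 222.64.0.0/11 -> Router H
At Router H: longest match for 222.95.68.186 is 222.92.0.0/14 -> LAN

Router A -> Router D -> Router H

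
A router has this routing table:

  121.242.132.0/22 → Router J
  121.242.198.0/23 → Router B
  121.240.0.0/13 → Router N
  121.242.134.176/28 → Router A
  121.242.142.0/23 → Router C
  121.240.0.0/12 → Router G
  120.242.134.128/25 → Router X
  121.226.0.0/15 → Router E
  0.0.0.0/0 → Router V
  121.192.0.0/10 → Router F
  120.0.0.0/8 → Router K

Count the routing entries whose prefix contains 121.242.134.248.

5

Prefixes containing 121.242.134.248:
  0.0.0.0/0 (default, matches everything)
  121.192.0.0/10 (121.192.0.0 - 121.255.255.255)
  121.240.0.0/12 (121.240.0.0 - 121.255.255.255)
  121.240.0.0/13 (121.240.0.0 - 121.247.255.255)
  121.242.132.0/22 (121.242.132.0 - 121.242.135.255)
Total matching entries: 5.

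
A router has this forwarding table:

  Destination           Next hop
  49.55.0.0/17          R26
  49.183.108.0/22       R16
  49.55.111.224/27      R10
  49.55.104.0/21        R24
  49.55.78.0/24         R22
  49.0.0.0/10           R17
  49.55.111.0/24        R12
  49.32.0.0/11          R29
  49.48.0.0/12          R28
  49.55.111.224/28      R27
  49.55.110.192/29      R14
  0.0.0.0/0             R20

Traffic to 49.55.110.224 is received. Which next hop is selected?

Routes whose prefix contains 49.55.110.224:
  0.0.0.0/0 (default, matches everything) -> R20
  49.0.0.0/10 (49.0.0.0 - 49.63.255.255) -> R17
  49.32.0.0/11 (49.32.0.0 - 49.63.255.255) -> R29
  49.48.0.0/12 (49.48.0.0 - 49.63.255.255) -> R28
  49.55.0.0/17 (49.55.0.0 - 49.55.127.255) -> R26
  49.55.104.0/21 (49.55.104.0 - 49.55.111.255) -> R24
More-specific entries that do NOT match:
  49.55.110.192/29 (49.55.110.192 - 49.55.110.199) does not contain 49.55.110.224
  49.55.111.224/28 (49.55.111.224 - 49.55.111.239) does not contain 49.55.110.224
  49.55.111.224/27 (49.55.111.224 - 49.55.111.255) does not contain 49.55.110.224
  49.55.78.0/24 (49.55.78.0 - 49.55.78.255) does not contain 49.55.110.224
  49.55.111.0/24 (49.55.111.0 - 49.55.111.255) does not contain 49.55.110.224
  49.183.108.0/22 (49.183.108.0 - 49.183.111.255) does not contain 49.55.110.224
Longest matching prefix is /21 -> next hop R24.

R24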